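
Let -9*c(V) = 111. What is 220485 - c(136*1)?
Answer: 661492/3 ≈ 2.2050e+5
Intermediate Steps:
c(V) = -37/3 (c(V) = -1/9*111 = -37/3)
220485 - c(136*1) = 220485 - 1*(-37/3) = 220485 + 37/3 = 661492/3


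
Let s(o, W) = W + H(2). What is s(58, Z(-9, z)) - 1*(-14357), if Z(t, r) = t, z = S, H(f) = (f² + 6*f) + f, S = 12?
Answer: 14366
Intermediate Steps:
H(f) = f² + 7*f
z = 12
s(o, W) = 18 + W (s(o, W) = W + 2*(7 + 2) = W + 2*9 = W + 18 = 18 + W)
s(58, Z(-9, z)) - 1*(-14357) = (18 - 9) - 1*(-14357) = 9 + 14357 = 14366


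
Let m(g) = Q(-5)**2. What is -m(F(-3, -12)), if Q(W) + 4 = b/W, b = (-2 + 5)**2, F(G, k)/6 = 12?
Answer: -841/25 ≈ -33.640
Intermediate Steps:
F(G, k) = 72 (F(G, k) = 6*12 = 72)
b = 9 (b = 3**2 = 9)
Q(W) = -4 + 9/W
m(g) = 841/25 (m(g) = (-4 + 9/(-5))**2 = (-4 + 9*(-1/5))**2 = (-4 - 9/5)**2 = (-29/5)**2 = 841/25)
-m(F(-3, -12)) = -1*841/25 = -841/25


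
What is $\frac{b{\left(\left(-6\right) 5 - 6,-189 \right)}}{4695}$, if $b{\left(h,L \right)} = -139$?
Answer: $- \frac{139}{4695} \approx -0.029606$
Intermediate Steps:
$\frac{b{\left(\left(-6\right) 5 - 6,-189 \right)}}{4695} = - \frac{139}{4695}$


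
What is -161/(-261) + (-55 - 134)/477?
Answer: 3052/13833 ≈ 0.22063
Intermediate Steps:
-161/(-261) + (-55 - 134)/477 = -161*(-1/261) - 189*1/477 = 161/261 - 21/53 = 3052/13833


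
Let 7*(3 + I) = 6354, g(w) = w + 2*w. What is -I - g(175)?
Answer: -10008/7 ≈ -1429.7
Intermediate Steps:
g(w) = 3*w
I = 6333/7 (I = -3 + (1/7)*6354 = -3 + 6354/7 = 6333/7 ≈ 904.71)
-I - g(175) = -1*6333/7 - 3*175 = -6333/7 - 1*525 = -6333/7 - 525 = -10008/7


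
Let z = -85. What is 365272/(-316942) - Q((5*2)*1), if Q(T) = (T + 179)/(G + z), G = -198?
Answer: -21734969/44847293 ≈ -0.48464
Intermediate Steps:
Q(T) = -179/283 - T/283 (Q(T) = (T + 179)/(-198 - 85) = (179 + T)/(-283) = (179 + T)*(-1/283) = -179/283 - T/283)
365272/(-316942) - Q((5*2)*1) = 365272/(-316942) - (-179/283 - 5*2/283) = 365272*(-1/316942) - (-179/283 - 10/283) = -182636/158471 - (-179/283 - 1/283*10) = -182636/158471 - (-179/283 - 10/283) = -182636/158471 - 1*(-189/283) = -182636/158471 + 189/283 = -21734969/44847293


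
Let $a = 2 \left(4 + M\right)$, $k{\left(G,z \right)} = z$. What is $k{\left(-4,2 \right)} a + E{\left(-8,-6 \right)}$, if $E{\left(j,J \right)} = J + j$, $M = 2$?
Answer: $10$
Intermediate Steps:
$a = 12$ ($a = 2 \left(4 + 2\right) = 2 \cdot 6 = 12$)
$k{\left(-4,2 \right)} a + E{\left(-8,-6 \right)} = 2 \cdot 12 - 14 = 24 - 14 = 10$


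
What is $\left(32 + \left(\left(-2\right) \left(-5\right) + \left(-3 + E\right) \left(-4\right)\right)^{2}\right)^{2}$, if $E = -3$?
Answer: $1411344$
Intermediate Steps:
$\left(32 + \left(\left(-2\right) \left(-5\right) + \left(-3 + E\right) \left(-4\right)\right)^{2}\right)^{2} = \left(32 + \left(\left(-2\right) \left(-5\right) + \left(-3 - 3\right) \left(-4\right)\right)^{2}\right)^{2} = \left(32 + \left(10 - -24\right)^{2}\right)^{2} = \left(32 + \left(10 + 24\right)^{2}\right)^{2} = \left(32 + 34^{2}\right)^{2} = \left(32 + 1156\right)^{2} = 1188^{2} = 1411344$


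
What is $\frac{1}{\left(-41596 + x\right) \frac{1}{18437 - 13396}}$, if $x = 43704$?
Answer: $\frac{5041}{2108} \approx 2.3914$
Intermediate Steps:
$\frac{1}{\left(-41596 + x\right) \frac{1}{18437 - 13396}} = \frac{1}{\left(-41596 + 43704\right) \frac{1}{18437 - 13396}} = \frac{1}{2108 \cdot \frac{1}{5041}} = \frac{1}{\frac{2108}{5041}} = \frac{5041}{2108}$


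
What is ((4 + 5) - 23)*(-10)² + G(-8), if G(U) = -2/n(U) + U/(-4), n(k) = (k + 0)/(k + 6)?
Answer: -2797/2 ≈ -1398.5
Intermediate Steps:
n(k) = k/(6 + k)
G(U) = -U/4 - 2*(6 + U)/U (G(U) = -2*(6 + U)/U + U/(-4) = -2*(6 + U)/U + U*(-¼) = -2*(6 + U)/U - U/4 = -U/4 - 2*(6 + U)/U)
((4 + 5) - 23)*(-10)² + G(-8) = ((4 + 5) - 23)*(-10)² + (-2 - 12/(-8) - ¼*(-8)) = (9 - 23)*100 + (-2 - 12*(-⅛) + 2) = -14*100 + (-2 + 3/2 + 2) = -1400 + 3/2 = -2797/2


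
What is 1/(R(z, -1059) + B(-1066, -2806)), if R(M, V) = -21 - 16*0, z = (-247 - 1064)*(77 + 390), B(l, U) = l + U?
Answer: -1/3893 ≈ -0.00025687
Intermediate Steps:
B(l, U) = U + l
z = -612237 (z = -1311*467 = -612237)
R(M, V) = -21 (R(M, V) = -21 + 0 = -21)
1/(R(z, -1059) + B(-1066, -2806)) = 1/(-21 + (-2806 - 1066)) = 1/(-21 - 3872) = 1/(-3893) = -1/3893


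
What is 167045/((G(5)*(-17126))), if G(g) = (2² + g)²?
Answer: -167045/1387206 ≈ -0.12042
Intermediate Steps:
G(g) = (4 + g)²
167045/((G(5)*(-17126))) = 167045/(((4 + 5)²*(-17126))) = 167045/((9²*(-17126))) = 167045/((81*(-17126))) = 167045/(-1387206) = 167045*(-1/1387206) = -167045/1387206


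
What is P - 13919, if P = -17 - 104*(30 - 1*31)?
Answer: -13832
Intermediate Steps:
P = 87 (P = -17 - 104*(30 - 31) = -17 - 104*(-1) = -17 + 104 = 87)
P - 13919 = 87 - 13919 = -13832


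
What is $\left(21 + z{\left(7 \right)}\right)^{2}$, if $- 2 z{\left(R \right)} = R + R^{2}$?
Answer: $49$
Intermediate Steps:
$z{\left(R \right)} = - \frac{R}{2} - \frac{R^{2}}{2}$ ($z{\left(R \right)} = - \frac{R + R^{2}}{2} = - \frac{R}{2} - \frac{R^{2}}{2}$)
$\left(21 + z{\left(7 \right)}\right)^{2} = \left(21 - \frac{7 \left(1 + 7\right)}{2}\right)^{2} = \left(21 - \frac{7}{2} \cdot 8\right)^{2} = \left(21 - 28\right)^{2} = \left(-7\right)^{2} = 49$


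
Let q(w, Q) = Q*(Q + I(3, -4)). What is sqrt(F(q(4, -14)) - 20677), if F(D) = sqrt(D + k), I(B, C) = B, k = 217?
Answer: sqrt(-20677 + sqrt(371)) ≈ 143.73*I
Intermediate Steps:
q(w, Q) = Q*(3 + Q) (q(w, Q) = Q*(Q + 3) = Q*(3 + Q))
F(D) = sqrt(217 + D) (F(D) = sqrt(D + 217) = sqrt(217 + D))
sqrt(F(q(4, -14)) - 20677) = sqrt(sqrt(217 - 14*(3 - 14)) - 20677) = sqrt(sqrt(217 - 14*(-11)) - 20677) = sqrt(sqrt(217 + 154) - 20677) = sqrt(sqrt(371) - 20677) = sqrt(-20677 + sqrt(371))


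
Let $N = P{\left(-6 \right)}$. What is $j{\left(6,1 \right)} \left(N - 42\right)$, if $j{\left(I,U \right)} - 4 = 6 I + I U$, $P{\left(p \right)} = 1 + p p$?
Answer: $-230$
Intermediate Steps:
$P{\left(p \right)} = 1 + p^{2}$
$N = 37$ ($N = 1 + \left(-6\right)^{2} = 1 + 36 = 37$)
$j{\left(I,U \right)} = 4 + 6 I + I U$ ($j{\left(I,U \right)} = 4 + \left(6 I + I U\right) = 4 + 6 I + I U$)
$j{\left(6,1 \right)} \left(N - 42\right) = \left(4 + 6 \cdot 6 + 6 \cdot 1\right) \left(37 - 42\right) = \left(4 + 36 + 6\right) \left(-5\right) = 46 \left(-5\right) = -230$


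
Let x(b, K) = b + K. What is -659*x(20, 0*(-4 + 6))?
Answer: -13180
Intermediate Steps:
x(b, K) = K + b
-659*x(20, 0*(-4 + 6)) = -659*(0*(-4 + 6) + 20) = -659*(0*2 + 20) = -659*(0 + 20) = -659*20 = -13180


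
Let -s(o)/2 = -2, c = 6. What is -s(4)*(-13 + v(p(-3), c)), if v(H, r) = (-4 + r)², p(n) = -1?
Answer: 36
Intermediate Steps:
s(o) = 4 (s(o) = -2*(-2) = 4)
-s(4)*(-13 + v(p(-3), c)) = -4*(-13 + (-4 + 6)²) = -4*(-13 + 2²) = -4*(-13 + 4) = -4*(-9) = -1*(-36) = 36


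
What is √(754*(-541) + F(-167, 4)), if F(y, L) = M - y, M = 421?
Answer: I*√407326 ≈ 638.22*I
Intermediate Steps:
F(y, L) = 421 - y
√(754*(-541) + F(-167, 4)) = √(754*(-541) + (421 - 1*(-167))) = √(-407914 + (421 + 167)) = √(-407914 + 588) = √(-407326) = I*√407326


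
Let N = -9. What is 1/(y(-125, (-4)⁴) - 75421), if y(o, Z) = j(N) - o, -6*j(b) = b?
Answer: -2/150589 ≈ -1.3281e-5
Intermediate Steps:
j(b) = -b/6
y(o, Z) = 3/2 - o (y(o, Z) = -⅙*(-9) - o = 3/2 - o)
1/(y(-125, (-4)⁴) - 75421) = 1/((3/2 - 1*(-125)) - 75421) = 1/((3/2 + 125) - 75421) = 1/(253/2 - 75421) = 1/(-150589/2) = -2/150589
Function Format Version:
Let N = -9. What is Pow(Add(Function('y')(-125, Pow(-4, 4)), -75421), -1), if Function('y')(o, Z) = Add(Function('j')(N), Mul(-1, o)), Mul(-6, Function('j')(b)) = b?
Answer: Rational(-2, 150589) ≈ -1.3281e-5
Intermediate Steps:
Function('j')(b) = Mul(Rational(-1, 6), b)
Function('y')(o, Z) = Add(Rational(3, 2), Mul(-1, o)) (Function('y')(o, Z) = Add(Mul(Rational(-1, 6), -9), Mul(-1, o)) = Add(Rational(3, 2), Mul(-1, o)))
Pow(Add(Function('y')(-125, Pow(-4, 4)), -75421), -1) = Pow(Add(Add(Rational(3, 2), Mul(-1, -125)), -75421), -1) = Pow(Add(Add(Rational(3, 2), 125), -75421), -1) = Pow(Add(Rational(253, 2), -75421), -1) = Pow(Rational(-150589, 2), -1) = Rational(-2, 150589)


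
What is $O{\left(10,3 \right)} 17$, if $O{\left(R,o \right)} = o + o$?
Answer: $102$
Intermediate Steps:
$O{\left(R,o \right)} = 2 o$
$O{\left(10,3 \right)} 17 = 2 \cdot 3 \cdot 17 = 6 \cdot 17 = 102$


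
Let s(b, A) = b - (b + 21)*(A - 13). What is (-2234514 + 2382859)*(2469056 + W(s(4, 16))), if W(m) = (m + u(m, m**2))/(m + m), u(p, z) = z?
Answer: 366266920245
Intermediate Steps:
s(b, A) = b - (-13 + A)*(21 + b) (s(b, A) = b - (21 + b)*(-13 + A) = b - (-13 + A)*(21 + b))
W(m) = (m + m**2)/(2*m) (W(m) = (m + m**2)/(m + m) = (m + m**2)/((2*m)) = (m + m**2)*(1/(2*m)) = (m + m**2)/(2*m))
(-2234514 + 2382859)*(2469056 + W(s(4, 16))) = (-2234514 + 2382859)*(2469056 + (1/2 + (273 - 21*16 + 14*4 - 1*16*4)/2)) = 148345*(2469056 + (1/2 + (273 - 336 + 56 - 64)/2)) = 148345*(2469056 + (1/2 + (1/2)*(-71))) = 148345*(2469056 + (1/2 - 71/2)) = 148345*(2469056 - 35) = 148345*2469021 = 366266920245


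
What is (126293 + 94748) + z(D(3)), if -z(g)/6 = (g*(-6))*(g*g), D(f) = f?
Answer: 222013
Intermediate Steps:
z(g) = 36*g³ (z(g) = -6*g*(-6)*g*g = -6*(-6*g)*g² = -(-36)*g³ = 36*g³)
(126293 + 94748) + z(D(3)) = (126293 + 94748) + 36*3³ = 221041 + 36*27 = 221041 + 972 = 222013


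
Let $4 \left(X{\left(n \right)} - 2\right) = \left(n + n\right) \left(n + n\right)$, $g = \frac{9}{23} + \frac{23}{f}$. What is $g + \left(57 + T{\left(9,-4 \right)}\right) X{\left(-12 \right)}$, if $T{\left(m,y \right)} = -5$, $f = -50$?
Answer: $\frac{8730721}{1150} \approx 7591.9$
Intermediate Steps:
$g = - \frac{79}{1150}$ ($g = \frac{9}{23} + \frac{23}{-50} = 9 \cdot \frac{1}{23} + 23 \left(- \frac{1}{50}\right) = \frac{9}{23} - \frac{23}{50} = - \frac{79}{1150} \approx -0.068696$)
$X{\left(n \right)} = 2 + n^{2}$ ($X{\left(n \right)} = 2 + \frac{\left(n + n\right) \left(n + n\right)}{4} = 2 + \frac{2 n 2 n}{4} = 2 + \frac{4 n^{2}}{4} = 2 + n^{2}$)
$g + \left(57 + T{\left(9,-4 \right)}\right) X{\left(-12 \right)} = - \frac{79}{1150} + \left(57 - 5\right) \left(2 + \left(-12\right)^{2}\right) = - \frac{79}{1150} + 52 \left(2 + 144\right) = - \frac{79}{1150} + 52 \cdot 146 = - \frac{79}{1150} + 7592 = \frac{8730721}{1150}$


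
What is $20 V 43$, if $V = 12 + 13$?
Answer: $21500$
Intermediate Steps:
$V = 25$
$20 V 43 = 20 \cdot 25 \cdot 43 = 500 \cdot 43 = 21500$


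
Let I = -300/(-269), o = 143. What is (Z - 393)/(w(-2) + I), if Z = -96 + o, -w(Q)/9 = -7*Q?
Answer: 46537/16797 ≈ 2.7706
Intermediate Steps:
w(Q) = 63*Q (w(Q) = -(-63)*Q = 63*Q)
Z = 47 (Z = -96 + 143 = 47)
I = 300/269 (I = -300*(-1/269) = 300/269 ≈ 1.1152)
(Z - 393)/(w(-2) + I) = (47 - 393)/(63*(-2) + 300/269) = -346/(-126 + 300/269) = -346/(-33594/269) = -346*(-269/33594) = 46537/16797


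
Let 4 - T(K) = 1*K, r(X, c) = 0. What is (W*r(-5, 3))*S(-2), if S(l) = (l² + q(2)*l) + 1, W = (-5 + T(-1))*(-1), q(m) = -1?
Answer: 0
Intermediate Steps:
T(K) = 4 - K
W = 0 (W = (-5 + (4 - 1*(-1)))*(-1) = (-5 + (4 + 1))*(-1) = (-5 + 5)*(-1) = 0*(-1) = 0)
S(l) = 1 + l² - l (S(l) = (l² - l) + 1 = 1 + l² - l)
(W*r(-5, 3))*S(-2) = (0*0)*(1 + (-2)² - 1*(-2)) = 0*(1 + 4 + 2) = 0*7 = 0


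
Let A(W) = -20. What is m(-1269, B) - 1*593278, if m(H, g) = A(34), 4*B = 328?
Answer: -593298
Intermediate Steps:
B = 82 (B = (1/4)*328 = 82)
m(H, g) = -20
m(-1269, B) - 1*593278 = -20 - 1*593278 = -20 - 593278 = -593298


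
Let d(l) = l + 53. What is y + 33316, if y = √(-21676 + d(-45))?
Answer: 33316 + 2*I*√5417 ≈ 33316.0 + 147.2*I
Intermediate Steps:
d(l) = 53 + l
y = 2*I*√5417 (y = √(-21676 + (53 - 45)) = √(-21676 + 8) = √(-21668) = 2*I*√5417 ≈ 147.2*I)
y + 33316 = 2*I*√5417 + 33316 = 33316 + 2*I*√5417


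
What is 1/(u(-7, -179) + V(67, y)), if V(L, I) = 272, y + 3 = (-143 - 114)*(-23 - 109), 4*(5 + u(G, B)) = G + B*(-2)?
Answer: 4/1419 ≈ 0.0028189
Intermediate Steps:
u(G, B) = -5 - B/2 + G/4 (u(G, B) = -5 + (G + B*(-2))/4 = -5 + (G - 2*B)/4 = -5 + (-B/2 + G/4) = -5 - B/2 + G/4)
y = 33921 (y = -3 + (-143 - 114)*(-23 - 109) = -3 - 257*(-132) = -3 + 33924 = 33921)
1/(u(-7, -179) + V(67, y)) = 1/((-5 - ½*(-179) + (¼)*(-7)) + 272) = 1/((-5 + 179/2 - 7/4) + 272) = 1/(331/4 + 272) = 1/(1419/4) = 4/1419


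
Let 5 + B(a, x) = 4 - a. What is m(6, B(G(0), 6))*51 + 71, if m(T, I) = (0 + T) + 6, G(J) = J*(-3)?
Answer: 683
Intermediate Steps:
G(J) = -3*J
B(a, x) = -1 - a (B(a, x) = -5 + (4 - a) = -1 - a)
m(T, I) = 6 + T (m(T, I) = T + 6 = 6 + T)
m(6, B(G(0), 6))*51 + 71 = (6 + 6)*51 + 71 = 12*51 + 71 = 612 + 71 = 683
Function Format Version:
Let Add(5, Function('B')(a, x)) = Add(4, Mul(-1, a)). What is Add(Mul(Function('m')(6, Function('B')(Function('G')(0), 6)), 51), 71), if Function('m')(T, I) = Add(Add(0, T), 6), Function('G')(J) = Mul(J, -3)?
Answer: 683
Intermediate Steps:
Function('G')(J) = Mul(-3, J)
Function('B')(a, x) = Add(-1, Mul(-1, a)) (Function('B')(a, x) = Add(-5, Add(4, Mul(-1, a))) = Add(-1, Mul(-1, a)))
Function('m')(T, I) = Add(6, T) (Function('m')(T, I) = Add(T, 6) = Add(6, T))
Add(Mul(Function('m')(6, Function('B')(Function('G')(0), 6)), 51), 71) = Add(Mul(Add(6, 6), 51), 71) = Add(Mul(12, 51), 71) = Add(612, 71) = 683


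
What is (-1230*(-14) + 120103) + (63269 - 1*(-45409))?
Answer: 246001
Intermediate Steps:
(-1230*(-14) + 120103) + (63269 - 1*(-45409)) = (17220 + 120103) + (63269 + 45409) = 137323 + 108678 = 246001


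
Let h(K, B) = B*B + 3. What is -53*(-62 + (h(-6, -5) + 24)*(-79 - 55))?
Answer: 372590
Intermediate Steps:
h(K, B) = 3 + B**2 (h(K, B) = B**2 + 3 = 3 + B**2)
-53*(-62 + (h(-6, -5) + 24)*(-79 - 55)) = -53*(-62 + ((3 + (-5)**2) + 24)*(-79 - 55)) = -53*(-62 + ((3 + 25) + 24)*(-134)) = -53*(-62 + (28 + 24)*(-134)) = -53*(-62 + 52*(-134)) = -53*(-62 - 6968) = -53*(-7030) = 372590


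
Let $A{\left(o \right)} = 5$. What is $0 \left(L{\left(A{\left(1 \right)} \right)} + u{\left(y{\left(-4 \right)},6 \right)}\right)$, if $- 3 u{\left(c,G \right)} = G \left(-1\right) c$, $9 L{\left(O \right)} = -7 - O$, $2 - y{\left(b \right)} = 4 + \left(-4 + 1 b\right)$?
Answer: $0$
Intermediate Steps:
$y{\left(b \right)} = 2 - b$ ($y{\left(b \right)} = 2 - \left(4 + \left(-4 + 1 b\right)\right) = 2 - \left(4 + \left(-4 + b\right)\right) = 2 - b$)
$L{\left(O \right)} = - \frac{7}{9} - \frac{O}{9}$ ($L{\left(O \right)} = \frac{-7 - O}{9} = - \frac{7}{9} - \frac{O}{9}$)
$u{\left(c,G \right)} = \frac{G c}{3}$ ($u{\left(c,G \right)} = - \frac{G \left(-1\right) c}{3} = - \frac{- G c}{3} = - \frac{\left(-1\right) G c}{3} = \frac{G c}{3}$)
$0 \left(L{\left(A{\left(1 \right)} \right)} + u{\left(y{\left(-4 \right)},6 \right)}\right) = 0 \left(\left(- \frac{7}{9} - \frac{5}{9}\right) + \frac{1}{3} \cdot 6 \left(2 - -4\right)\right) = 0 \left(\left(- \frac{7}{9} - \frac{5}{9}\right) + \frac{1}{3} \cdot 6 \left(2 + 4\right)\right) = 0 \left(- \frac{4}{3} + \frac{1}{3} \cdot 6 \cdot 6\right) = 0 \left(- \frac{4}{3} + 12\right) = 0 \cdot \frac{32}{3} = 0$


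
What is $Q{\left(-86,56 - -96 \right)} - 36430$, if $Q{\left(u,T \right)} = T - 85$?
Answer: $-36363$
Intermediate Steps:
$Q{\left(u,T \right)} = -85 + T$ ($Q{\left(u,T \right)} = T - 85 = -85 + T$)
$Q{\left(-86,56 - -96 \right)} - 36430 = \left(-85 + \left(56 - -96\right)\right) - 36430 = \left(-85 + \left(56 + 96\right)\right) - 36430 = \left(-85 + 152\right) - 36430 = 67 - 36430 = -36363$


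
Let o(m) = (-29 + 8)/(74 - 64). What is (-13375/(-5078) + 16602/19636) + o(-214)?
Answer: 171927599/124639510 ≈ 1.3794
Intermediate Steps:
o(m) = -21/10
(-13375/(-5078) + 16602/19636) + o(-214) = (-13375/(-5078) + 16602/19636) - 21/10 = (-13375*(-1/5078) + 16602*(1/19636)) - 21/10 = (13375/5078 + 8301/9818) - 21/10 = 43367057/12463951 - 21/10 = 171927599/124639510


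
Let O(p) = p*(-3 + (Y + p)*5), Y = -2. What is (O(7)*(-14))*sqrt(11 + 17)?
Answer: -4312*sqrt(7) ≈ -11408.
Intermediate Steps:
O(p) = p*(-13 + 5*p) (O(p) = p*(-3 + (-2 + p)*5) = p*(-3 + (-10 + 5*p)) = p*(-13 + 5*p))
(O(7)*(-14))*sqrt(11 + 17) = ((7*(-13 + 5*7))*(-14))*sqrt(11 + 17) = ((7*(-13 + 35))*(-14))*sqrt(28) = ((7*22)*(-14))*(2*sqrt(7)) = (154*(-14))*(2*sqrt(7)) = -4312*sqrt(7)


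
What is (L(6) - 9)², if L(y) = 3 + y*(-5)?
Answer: 1296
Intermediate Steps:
L(y) = 3 - 5*y
(L(6) - 9)² = ((3 - 5*6) - 9)² = ((3 - 30) - 9)² = (-27 - 9)² = (-36)² = 1296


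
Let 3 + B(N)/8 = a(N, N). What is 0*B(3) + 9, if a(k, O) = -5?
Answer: 9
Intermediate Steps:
B(N) = -64 (B(N) = -24 + 8*(-5) = -24 - 40 = -64)
0*B(3) + 9 = 0*(-64) + 9 = 0 + 9 = 9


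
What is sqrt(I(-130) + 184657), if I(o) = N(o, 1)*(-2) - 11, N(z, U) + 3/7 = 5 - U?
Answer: 6*sqrt(251314)/7 ≈ 429.70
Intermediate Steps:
N(z, U) = 32/7 - U (N(z, U) = -3/7 + (5 - U) = 32/7 - U)
I(o) = -127/7 (I(o) = (32/7 - 1*1)*(-2) - 11 = (32/7 - 1)*(-2) - 11 = (25/7)*(-2) - 11 = -50/7 - 11 = -127/7)
sqrt(I(-130) + 184657) = sqrt(-127/7 + 184657) = sqrt(1292472/7) = 6*sqrt(251314)/7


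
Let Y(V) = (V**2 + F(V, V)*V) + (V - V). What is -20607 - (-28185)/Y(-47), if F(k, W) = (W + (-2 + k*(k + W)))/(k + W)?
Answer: -60339113/2929 ≈ -20601.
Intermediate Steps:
F(k, W) = (-2 + W + k*(W + k))/(W + k) (F(k, W) = (W + (-2 + k*(W + k)))/(W + k) = (-2 + W + k*(W + k))/(W + k))
Y(V) = -1 + V/2 + 2*V**2 (Y(V) = (V**2 + ((-2 + V + V**2 + V*V)/(V + V))*V) + (V - V) = (V**2 + ((-2 + V + V**2 + V**2)/((2*V)))*V) + 0 = (V**2 + ((1/(2*V))*(-2 + V + 2*V**2))*V) + 0 = (V**2 + ((-2 + V + 2*V**2)/(2*V))*V) + 0 = (V**2 + (-1 + V**2 + V/2)) + 0 = (-1 + V/2 + 2*V**2) + 0 = -1 + V/2 + 2*V**2)
-20607 - (-28185)/Y(-47) = -20607 - (-28185)/(-1 + (1/2)*(-47) + 2*(-47)**2) = -20607 - (-28185)/(-1 - 47/2 + 2*2209) = -20607 - (-28185)/(-1 - 47/2 + 4418) = -20607 - (-28185)/8787/2 = -20607 - (-28185)*2/8787 = -20607 - 1*(-18790/2929) = -20607 + 18790/2929 = -60339113/2929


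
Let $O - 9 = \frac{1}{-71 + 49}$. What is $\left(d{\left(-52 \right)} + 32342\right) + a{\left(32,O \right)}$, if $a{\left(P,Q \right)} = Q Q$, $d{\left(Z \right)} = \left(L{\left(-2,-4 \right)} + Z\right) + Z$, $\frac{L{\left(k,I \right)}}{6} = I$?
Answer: $\frac{15630385}{484} \approx 32294.0$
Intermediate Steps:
$L{\left(k,I \right)} = 6 I$
$d{\left(Z \right)} = -24 + 2 Z$ ($d{\left(Z \right)} = \left(6 \left(-4\right) + Z\right) + Z = \left(-24 + Z\right) + Z = -24 + 2 Z$)
$O = \frac{197}{22}$ ($O = 9 + \frac{1}{-71 + 49} = 9 + \frac{1}{-22} = 9 - \frac{1}{22} = \frac{197}{22} \approx 8.9545$)
$a{\left(P,Q \right)} = Q^{2}$
$\left(d{\left(-52 \right)} + 32342\right) + a{\left(32,O \right)} = \left(\left(-24 + 2 \left(-52\right)\right) + 32342\right) + \left(\frac{197}{22}\right)^{2} = \left(\left(-24 - 104\right) + 32342\right) + \frac{38809}{484} = \left(-128 + 32342\right) + \frac{38809}{484} = 32214 + \frac{38809}{484} = \frac{15630385}{484}$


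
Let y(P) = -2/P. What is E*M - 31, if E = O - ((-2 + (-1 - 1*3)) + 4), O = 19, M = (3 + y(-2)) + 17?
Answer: 410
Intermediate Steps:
M = 21 (M = (3 - 2/(-2)) + 17 = (3 - 2*(-1/2)) + 17 = (3 + 1) + 17 = 4 + 17 = 21)
E = 21 (E = 19 - ((-2 + (-1 - 1*3)) + 4) = 19 - ((-2 + (-1 - 3)) + 4) = 19 - ((-2 - 4) + 4) = 19 - (-6 + 4) = 19 - 1*(-2) = 19 + 2 = 21)
E*M - 31 = 21*21 - 31 = 441 - 31 = 410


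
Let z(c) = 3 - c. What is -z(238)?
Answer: 235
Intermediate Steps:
-z(238) = -(3 - 1*238) = -(3 - 238) = -1*(-235) = 235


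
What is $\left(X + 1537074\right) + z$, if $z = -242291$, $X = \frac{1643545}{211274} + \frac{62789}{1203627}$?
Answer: $\frac{329258952029527735}{254295090798} \approx 1.2948 \cdot 10^{6}$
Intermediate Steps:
$X = \frac{1991480820901}{254295090798}$ ($X = 1643545 \cdot \frac{1}{211274} + 62789 \cdot \frac{1}{1203627} = \frac{1643545}{211274} + \frac{62789}{1203627} = \frac{1991480820901}{254295090798} \approx 7.8314$)
$\left(X + 1537074\right) + z = \left(\frac{1991480820901}{254295090798} + 1537074\right) - 242291 = \frac{390872363874065953}{254295090798} - 242291 = \frac{329258952029527735}{254295090798}$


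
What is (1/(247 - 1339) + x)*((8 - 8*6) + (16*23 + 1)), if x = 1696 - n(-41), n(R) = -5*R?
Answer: 76524037/156 ≈ 4.9054e+5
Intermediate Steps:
x = 1491 (x = 1696 - (-5)*(-41) = 1696 - 1*205 = 1696 - 205 = 1491)
(1/(247 - 1339) + x)*((8 - 8*6) + (16*23 + 1)) = (1/(247 - 1339) + 1491)*((8 - 8*6) + (16*23 + 1)) = (1/(-1092) + 1491)*((8 - 48) + (368 + 1)) = (-1/1092 + 1491)*(-40 + 369) = (1628171/1092)*329 = 76524037/156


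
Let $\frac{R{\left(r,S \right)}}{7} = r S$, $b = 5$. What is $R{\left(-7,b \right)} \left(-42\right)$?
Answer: $10290$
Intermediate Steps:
$R{\left(r,S \right)} = 7 S r$ ($R{\left(r,S \right)} = 7 r S = 7 S r$)
$R{\left(-7,b \right)} \left(-42\right) = 7 \cdot 5 \left(-7\right) \left(-42\right) = \left(-245\right) \left(-42\right) = 10290$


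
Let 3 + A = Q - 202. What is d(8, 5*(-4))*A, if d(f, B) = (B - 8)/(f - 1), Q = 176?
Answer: 116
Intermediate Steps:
d(f, B) = (-8 + B)/(-1 + f)
A = -29 (A = -3 + (176 - 202) = -3 - 26 = -29)
d(8, 5*(-4))*A = ((-8 + 5*(-4))/(-1 + 8))*(-29) = ((-8 - 20)/7)*(-29) = ((⅐)*(-28))*(-29) = -4*(-29) = 116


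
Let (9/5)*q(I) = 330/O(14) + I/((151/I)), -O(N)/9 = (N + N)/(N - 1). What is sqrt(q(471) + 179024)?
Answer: sqrt(65096689442694)/19026 ≈ 424.06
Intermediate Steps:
O(N) = -18*N/(-1 + N) (O(N) = -9*(N + N)/(N - 1) = -9*2*N/(-1 + N) = -18*N/(-1 + N))
q(I) = -3575/378 + 5*I**2/1359 (q(I) = 5*(330/((-18*14/(-1 + 14))) + I/((151/I)))/9 = 5*(330/((-18*14/13)) + I*(I/151))/9 = 5*(330/((-18*14*1/13)) + I**2/151)/9 = 5*(330/(-252/13) + I**2/151)/9 = 5*(330*(-13/252) + I**2/151)/9 = 5*(-715/42 + I**2/151)/9 = -3575/378 + 5*I**2/1359)
sqrt(q(471) + 179024) = sqrt((-3575/378 + (5/1359)*471**2) + 179024) = sqrt((-3575/378 + (5/1359)*221841) + 179024) = sqrt((-3575/378 + 123245/151) + 179024) = sqrt(46046785/57078 + 179024) = sqrt(10264378657/57078) = sqrt(65096689442694)/19026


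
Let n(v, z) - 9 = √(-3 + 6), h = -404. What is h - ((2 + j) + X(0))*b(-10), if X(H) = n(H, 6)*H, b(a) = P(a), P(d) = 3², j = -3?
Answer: -395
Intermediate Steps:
P(d) = 9
n(v, z) = 9 + √3 (n(v, z) = 9 + √(-3 + 6) = 9 + √3)
b(a) = 9
X(H) = H*(9 + √3) (X(H) = (9 + √3)*H = H*(9 + √3))
h - ((2 + j) + X(0))*b(-10) = -404 - ((2 - 3) + 0*(9 + √3))*9 = -404 - (-1 + 0)*9 = -404 - (-1)*9 = -404 - 1*(-9) = -404 + 9 = -395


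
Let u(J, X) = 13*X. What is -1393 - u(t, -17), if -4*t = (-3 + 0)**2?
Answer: -1172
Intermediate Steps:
t = -9/4 (t = -(-3 + 0)**2/4 = -1/4*(-3)**2 = -1/4*9 = -9/4 ≈ -2.2500)
-1393 - u(t, -17) = -1393 - 13*(-17) = -1393 - 1*(-221) = -1393 + 221 = -1172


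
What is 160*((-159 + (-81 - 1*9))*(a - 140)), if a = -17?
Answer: 6254880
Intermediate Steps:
160*((-159 + (-81 - 1*9))*(a - 140)) = 160*((-159 + (-81 - 1*9))*(-17 - 140)) = 160*((-159 + (-81 - 9))*(-157)) = 160*((-159 - 90)*(-157)) = 160*(-249*(-157)) = 160*39093 = 6254880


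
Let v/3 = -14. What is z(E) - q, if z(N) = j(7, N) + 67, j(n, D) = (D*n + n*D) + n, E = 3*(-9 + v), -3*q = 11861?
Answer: 5657/3 ≈ 1885.7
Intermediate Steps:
v = -42 (v = 3*(-14) = -42)
q = -11861/3 (q = -⅓*11861 = -11861/3 ≈ -3953.7)
E = -153 (E = 3*(-9 - 42) = 3*(-51) = -153)
j(n, D) = n + 2*D*n (j(n, D) = (D*n + D*n) + n = 2*D*n + n = n + 2*D*n)
z(N) = 74 + 14*N (z(N) = 7*(1 + 2*N) + 67 = (7 + 14*N) + 67 = 74 + 14*N)
z(E) - q = (74 + 14*(-153)) - 1*(-11861/3) = (74 - 2142) + 11861/3 = -2068 + 11861/3 = 5657/3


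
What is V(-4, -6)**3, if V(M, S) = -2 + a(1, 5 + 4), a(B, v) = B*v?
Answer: 343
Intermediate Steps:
V(M, S) = 7 (V(M, S) = -2 + 1*(5 + 4) = -2 + 1*9 = -2 + 9 = 7)
V(-4, -6)**3 = 7**3 = 343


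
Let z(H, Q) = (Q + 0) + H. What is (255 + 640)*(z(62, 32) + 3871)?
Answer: 3548675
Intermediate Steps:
z(H, Q) = H + Q (z(H, Q) = Q + H = H + Q)
(255 + 640)*(z(62, 32) + 3871) = (255 + 640)*((62 + 32) + 3871) = 895*(94 + 3871) = 895*3965 = 3548675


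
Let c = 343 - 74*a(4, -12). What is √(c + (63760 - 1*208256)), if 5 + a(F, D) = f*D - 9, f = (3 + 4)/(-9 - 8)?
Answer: I*√41466485/17 ≈ 378.79*I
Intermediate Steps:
f = -7/17 (f = 7/(-17) = 7*(-1/17) = -7/17 ≈ -0.41176)
a(F, D) = -14 - 7*D/17 (a(F, D) = -5 + (-7*D/17 - 9) = -5 + (-9 - 7*D/17) = -14 - 7*D/17)
c = 17227/17 (c = 343 - 74*(-14 - 7/17*(-12)) = 343 - 74*(-14 + 84/17) = 343 - 74*(-154/17) = 343 + 11396/17 = 17227/17 ≈ 1013.4)
√(c + (63760 - 1*208256)) = √(17227/17 + (63760 - 1*208256)) = √(17227/17 + (63760 - 208256)) = √(17227/17 - 144496) = √(-2439205/17) = I*√41466485/17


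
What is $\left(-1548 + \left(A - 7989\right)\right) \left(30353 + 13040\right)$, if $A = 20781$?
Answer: $487910892$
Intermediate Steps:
$\left(-1548 + \left(A - 7989\right)\right) \left(30353 + 13040\right) = \left(-1548 + \left(20781 - 7989\right)\right) \left(30353 + 13040\right) = \left(-1548 + 12792\right) 43393 = 11244 \cdot 43393 = 487910892$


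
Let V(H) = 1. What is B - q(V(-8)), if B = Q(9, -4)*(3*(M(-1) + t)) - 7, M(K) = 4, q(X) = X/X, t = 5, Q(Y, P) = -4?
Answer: -116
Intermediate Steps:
q(X) = 1
B = -115 (B = -12*(4 + 5) - 7 = -12*9 - 7 = -4*27 - 7 = -108 - 7 = -115)
B - q(V(-8)) = -115 - 1*1 = -115 - 1 = -116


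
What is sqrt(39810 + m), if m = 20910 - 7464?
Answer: 2*sqrt(13314) ≈ 230.77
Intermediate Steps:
m = 13446
sqrt(39810 + m) = sqrt(39810 + 13446) = sqrt(53256) = 2*sqrt(13314)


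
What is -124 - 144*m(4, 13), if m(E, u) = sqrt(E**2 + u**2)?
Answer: -124 - 144*sqrt(185) ≈ -2082.6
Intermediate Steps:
-124 - 144*m(4, 13) = -124 - 144*sqrt(4**2 + 13**2) = -124 - 144*sqrt(16 + 169) = -124 - 144*sqrt(185)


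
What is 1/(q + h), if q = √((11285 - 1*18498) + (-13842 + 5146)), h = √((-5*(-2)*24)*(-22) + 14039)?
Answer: 1/(√8759 + I*√15909) ≈ 0.003794 - 0.0051131*I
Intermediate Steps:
h = √8759 (h = √((10*24)*(-22) + 14039) = √(240*(-22) + 14039) = √(-5280 + 14039) = √8759 ≈ 93.589)
q = I*√15909 (q = √((11285 - 18498) - 8696) = √(-7213 - 8696) = √(-15909) = I*√15909 ≈ 126.13*I)
1/(q + h) = 1/(I*√15909 + √8759) = 1/(√8759 + I*√15909)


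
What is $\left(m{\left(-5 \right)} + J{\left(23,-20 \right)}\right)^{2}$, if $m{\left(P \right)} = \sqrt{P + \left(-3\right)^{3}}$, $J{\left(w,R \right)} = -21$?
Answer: $409 - 168 i \sqrt{2} \approx 409.0 - 237.59 i$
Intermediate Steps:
$m{\left(P \right)} = \sqrt{-27 + P}$ ($m{\left(P \right)} = \sqrt{P - 27} = \sqrt{-27 + P}$)
$\left(m{\left(-5 \right)} + J{\left(23,-20 \right)}\right)^{2} = \left(\sqrt{-27 - 5} - 21\right)^{2} = \left(\sqrt{-32} - 21\right)^{2} = \left(4 i \sqrt{2} - 21\right)^{2} = \left(-21 + 4 i \sqrt{2}\right)^{2}$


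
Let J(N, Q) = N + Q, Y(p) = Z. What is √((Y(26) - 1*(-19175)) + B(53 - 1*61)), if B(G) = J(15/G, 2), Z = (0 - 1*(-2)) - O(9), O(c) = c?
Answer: √306690/4 ≈ 138.45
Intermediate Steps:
Z = -7 (Z = (0 - 1*(-2)) - 1*9 = (0 + 2) - 9 = 2 - 9 = -7)
Y(p) = -7
B(G) = 2 + 15/G (B(G) = 15/G + 2 = 2 + 15/G)
√((Y(26) - 1*(-19175)) + B(53 - 1*61)) = √((-7 - 1*(-19175)) + (2 + 15/(53 - 1*61))) = √((-7 + 19175) + (2 + 15/(53 - 61))) = √(19168 + (2 + 15/(-8))) = √(19168 + (2 + 15*(-⅛))) = √(19168 + (2 - 15/8)) = √(19168 + ⅛) = √(153345/8) = √306690/4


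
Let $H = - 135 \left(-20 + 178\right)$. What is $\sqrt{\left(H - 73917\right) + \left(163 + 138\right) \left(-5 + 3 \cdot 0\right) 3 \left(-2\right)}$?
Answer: $i \sqrt{86217} \approx 293.63 i$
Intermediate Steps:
$H = -21330$ ($H = \left(-135\right) 158 = -21330$)
$\sqrt{\left(H - 73917\right) + \left(163 + 138\right) \left(-5 + 3 \cdot 0\right) 3 \left(-2\right)} = \sqrt{\left(-21330 - 73917\right) + \left(163 + 138\right) \left(-5 + 3 \cdot 0\right) 3 \left(-2\right)} = \sqrt{-95247 + 301 \left(-5 + 0\right) 3 \left(-2\right)} = \sqrt{-95247 + 301 \left(-5\right) 3 \left(-2\right)} = \sqrt{-95247 + 301 \left(\left(-15\right) \left(-2\right)\right)} = \sqrt{-95247 + 301 \cdot 30} = \sqrt{-95247 + 9030} = \sqrt{-86217} = i \sqrt{86217}$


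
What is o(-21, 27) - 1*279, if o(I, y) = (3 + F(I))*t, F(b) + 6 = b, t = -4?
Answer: -183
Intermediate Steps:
F(b) = -6 + b
o(I, y) = 12 - 4*I (o(I, y) = (3 + (-6 + I))*(-4) = (-3 + I)*(-4) = 12 - 4*I)
o(-21, 27) - 1*279 = (12 - 4*(-21)) - 1*279 = (12 + 84) - 279 = 96 - 279 = -183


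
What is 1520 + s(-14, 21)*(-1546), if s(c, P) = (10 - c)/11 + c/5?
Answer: 136164/55 ≈ 2475.7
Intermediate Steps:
s(c, P) = 10/11 + 6*c/55 (s(c, P) = (10 - c)*(1/11) + c*(1/5) = (10/11 - c/11) + c/5 = 10/11 + 6*c/55)
1520 + s(-14, 21)*(-1546) = 1520 + (10/11 + (6/55)*(-14))*(-1546) = 1520 + (10/11 - 84/55)*(-1546) = 1520 - 34/55*(-1546) = 1520 + 52564/55 = 136164/55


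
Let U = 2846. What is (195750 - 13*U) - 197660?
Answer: -38908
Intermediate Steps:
(195750 - 13*U) - 197660 = (195750 - 13*2846) - 197660 = (195750 - 36998) - 197660 = 158752 - 197660 = -38908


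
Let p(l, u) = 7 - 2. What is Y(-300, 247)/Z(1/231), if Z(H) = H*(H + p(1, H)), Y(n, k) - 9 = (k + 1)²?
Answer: 3282395193/1156 ≈ 2.8394e+6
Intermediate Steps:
p(l, u) = 5
Y(n, k) = 9 + (1 + k)² (Y(n, k) = 9 + (k + 1)² = 9 + (1 + k)²)
Z(H) = H*(5 + H) (Z(H) = H*(H + 5) = H*(5 + H))
Y(-300, 247)/Z(1/231) = (9 + (1 + 247)²)/(((5 + 1/231)/231)) = (9 + 248²)/(((5 + 1/231)/231)) = (9 + 61504)/(((1/231)*(1156/231))) = 61513/(1156/53361) = 61513*(53361/1156) = 3282395193/1156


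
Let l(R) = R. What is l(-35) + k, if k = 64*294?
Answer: 18781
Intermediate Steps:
k = 18816
l(-35) + k = -35 + 18816 = 18781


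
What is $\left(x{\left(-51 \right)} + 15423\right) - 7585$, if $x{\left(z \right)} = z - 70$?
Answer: $7717$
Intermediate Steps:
$x{\left(z \right)} = -70 + z$ ($x{\left(z \right)} = z - 70 = -70 + z$)
$\left(x{\left(-51 \right)} + 15423\right) - 7585 = \left(\left(-70 - 51\right) + 15423\right) - 7585 = \left(-121 + 15423\right) - 7585 = 15302 - 7585 = 7717$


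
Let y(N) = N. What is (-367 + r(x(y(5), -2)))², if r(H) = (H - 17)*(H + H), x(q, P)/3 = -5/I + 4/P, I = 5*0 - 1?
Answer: 261121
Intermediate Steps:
I = -1 (I = 0 - 1 = -1)
x(q, P) = 15 + 12/P (x(q, P) = 3*(-5/(-1) + 4/P) = 3*(-5*(-1) + 4/P) = 3*(5 + 4/P) = 15 + 12/P)
r(H) = 2*H*(-17 + H) (r(H) = (-17 + H)*(2*H) = 2*H*(-17 + H))
(-367 + r(x(y(5), -2)))² = (-367 + 2*(15 + 12/(-2))*(-17 + (15 + 12/(-2))))² = (-367 + 2*(15 + 12*(-½))*(-17 + (15 + 12*(-½))))² = (-367 + 2*(15 - 6)*(-17 + (15 - 6)))² = (-367 + 2*9*(-17 + 9))² = (-367 + 2*9*(-8))² = (-367 - 144)² = (-511)² = 261121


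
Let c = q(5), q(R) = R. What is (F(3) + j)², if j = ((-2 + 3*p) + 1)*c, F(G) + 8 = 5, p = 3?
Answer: 1369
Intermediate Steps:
c = 5
F(G) = -3 (F(G) = -8 + 5 = -3)
j = 40 (j = ((-2 + 3*3) + 1)*5 = ((-2 + 9) + 1)*5 = (7 + 1)*5 = 8*5 = 40)
(F(3) + j)² = (-3 + 40)² = 37² = 1369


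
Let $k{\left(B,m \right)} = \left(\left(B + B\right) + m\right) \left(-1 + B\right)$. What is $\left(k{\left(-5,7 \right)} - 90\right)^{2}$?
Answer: $5184$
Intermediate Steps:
$k{\left(B,m \right)} = \left(-1 + B\right) \left(m + 2 B\right)$ ($k{\left(B,m \right)} = \left(2 B + m\right) \left(-1 + B\right) = \left(m + 2 B\right) \left(-1 + B\right) = \left(-1 + B\right) \left(m + 2 B\right)$)
$\left(k{\left(-5,7 \right)} - 90\right)^{2} = \left(\left(\left(-1\right) 7 - -10 + 2 \left(-5\right)^{2} - 35\right) - 90\right)^{2} = \left(\left(-7 + 10 + 2 \cdot 25 - 35\right) - 90\right)^{2} = \left(\left(-7 + 10 + 50 - 35\right) - 90\right)^{2} = \left(18 - 90\right)^{2} = \left(-72\right)^{2} = 5184$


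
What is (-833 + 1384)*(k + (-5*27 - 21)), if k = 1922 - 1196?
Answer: 314070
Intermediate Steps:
k = 726
(-833 + 1384)*(k + (-5*27 - 21)) = (-833 + 1384)*(726 + (-5*27 - 21)) = 551*(726 + (-135 - 21)) = 551*(726 - 156) = 551*570 = 314070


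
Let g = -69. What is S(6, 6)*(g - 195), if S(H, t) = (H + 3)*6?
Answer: -14256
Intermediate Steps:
S(H, t) = 18 + 6*H (S(H, t) = (3 + H)*6 = 18 + 6*H)
S(6, 6)*(g - 195) = (18 + 6*6)*(-69 - 195) = (18 + 36)*(-264) = 54*(-264) = -14256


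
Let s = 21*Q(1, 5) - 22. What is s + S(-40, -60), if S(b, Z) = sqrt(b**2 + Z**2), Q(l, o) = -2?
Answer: -64 + 20*sqrt(13) ≈ 8.1110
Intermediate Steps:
S(b, Z) = sqrt(Z**2 + b**2)
s = -64 (s = 21*(-2) - 22 = -42 - 22 = -64)
s + S(-40, -60) = -64 + sqrt((-60)**2 + (-40)**2) = -64 + sqrt(3600 + 1600) = -64 + sqrt(5200) = -64 + 20*sqrt(13)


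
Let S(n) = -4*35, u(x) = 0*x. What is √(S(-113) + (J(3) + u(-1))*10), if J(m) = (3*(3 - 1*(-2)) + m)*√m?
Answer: 2*√(-35 + 45*√3) ≈ 13.106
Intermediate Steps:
u(x) = 0
S(n) = -140
J(m) = √m*(15 + m) (J(m) = (3*(3 + 2) + m)*√m = (3*5 + m)*√m = (15 + m)*√m = √m*(15 + m))
√(S(-113) + (J(3) + u(-1))*10) = √(-140 + (√3*(15 + 3) + 0)*10) = √(-140 + (√3*18 + 0)*10) = √(-140 + (18*√3 + 0)*10) = √(-140 + (18*√3)*10) = √(-140 + 180*√3)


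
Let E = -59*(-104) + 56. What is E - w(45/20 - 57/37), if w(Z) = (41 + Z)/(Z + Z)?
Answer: 1294147/210 ≈ 6162.6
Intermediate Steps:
w(Z) = (41 + Z)/(2*Z) (w(Z) = (41 + Z)/((2*Z)) = (41 + Z)*(1/(2*Z)) = (41 + Z)/(2*Z))
E = 6192 (E = 6136 + 56 = 6192)
E - w(45/20 - 57/37) = 6192 - (41 + (45/20 - 57/37))/(2*(45/20 - 57/37)) = 6192 - (41 + (45*(1/20) - 57*1/37))/(2*(45*(1/20) - 57*1/37)) = 6192 - (41 + (9/4 - 57/37))/(2*(9/4 - 57/37)) = 6192 - (41 + 105/148)/(2*105/148) = 6192 - 148*6173/(2*105*148) = 6192 - 1*6173/210 = 6192 - 6173/210 = 1294147/210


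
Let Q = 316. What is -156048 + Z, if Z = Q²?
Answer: -56192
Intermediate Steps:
Z = 99856 (Z = 316² = 99856)
-156048 + Z = -156048 + 99856 = -56192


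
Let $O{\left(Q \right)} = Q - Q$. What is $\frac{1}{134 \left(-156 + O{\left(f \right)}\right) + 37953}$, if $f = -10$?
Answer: $\frac{1}{17049} \approx 5.8654 \cdot 10^{-5}$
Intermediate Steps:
$O{\left(Q \right)} = 0$
$\frac{1}{134 \left(-156 + O{\left(f \right)}\right) + 37953} = \frac{1}{134 \left(-156 + 0\right) + 37953} = \frac{1}{134 \left(-156\right) + 37953} = \frac{1}{-20904 + 37953} = \frac{1}{17049}$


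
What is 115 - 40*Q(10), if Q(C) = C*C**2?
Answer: -39885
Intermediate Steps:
Q(C) = C**3
115 - 40*Q(10) = 115 - 40*10**3 = 115 - 40*1000 = 115 - 40000 = -39885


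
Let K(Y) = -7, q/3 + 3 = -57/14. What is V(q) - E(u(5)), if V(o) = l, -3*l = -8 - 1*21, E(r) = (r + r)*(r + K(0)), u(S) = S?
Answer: 89/3 ≈ 29.667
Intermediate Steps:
q = -297/14 (q = -9 + 3*(-57/14) = -9 - 171/14 = -297/14 ≈ -21.214)
E(r) = 2*r*(-7 + r) (E(r) = (r + r)*(r - 7) = (2*r)*(-7 + r) = 2*r*(-7 + r))
l = 29/3 (l = -(-8 - 1*21)/3 = -(-8 - 21)/3 = -⅓*(-29) = 29/3 ≈ 9.6667)
V(o) = 29/3
V(q) - E(u(5)) = 29/3 - 2*5*(-7 + 5) = 29/3 - 2*5*(-2) = 29/3 - 1*(-20) = 29/3 + 20 = 89/3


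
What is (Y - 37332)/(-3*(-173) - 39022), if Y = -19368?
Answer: 56700/38503 ≈ 1.4726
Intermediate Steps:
(Y - 37332)/(-3*(-173) - 39022) = (-19368 - 37332)/(-3*(-173) - 39022) = -56700/(519 - 39022) = -56700/(-38503) = -56700*(-1/38503) = 56700/38503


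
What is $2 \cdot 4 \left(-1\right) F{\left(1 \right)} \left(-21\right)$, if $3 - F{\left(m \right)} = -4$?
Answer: $1176$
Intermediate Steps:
$F{\left(m \right)} = 7$ ($F{\left(m \right)} = 3 - -4 = 3 + 4 = 7$)
$2 \cdot 4 \left(-1\right) F{\left(1 \right)} \left(-21\right) = 2 \cdot 4 \left(-1\right) 7 \left(-21\right) = 8 \left(-1\right) 7 \left(-21\right) = \left(-8\right) 7 \left(-21\right) = \left(-56\right) \left(-21\right) = 1176$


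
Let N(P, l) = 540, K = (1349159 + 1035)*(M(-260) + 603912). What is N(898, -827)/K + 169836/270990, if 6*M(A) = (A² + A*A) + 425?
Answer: 71833696143486454/114617709426127485 ≈ 0.62672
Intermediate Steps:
M(A) = 425/6 + A²/3 (M(A) = ((A² + A*A) + 425)/6 = ((A² + A²) + 425)/6 = (2*A² + 425)/6 = (425 + 2*A²)/6 = 425/6 + A²/3)
K = 2537755107409/3 (K = (1349159 + 1035)*((425/6 + (⅓)*(-260)²) + 603912) = 1350194*((425/6 + (⅓)*67600) + 603912) = 1350194*((425/6 + 67600/3) + 603912) = 1350194*(135625/6 + 603912) = 1350194*(3759097/6) = 2537755107409/3 ≈ 8.4592e+11)
N(898, -827)/K + 169836/270990 = 540/(2537755107409/3) + 169836/270990 = 540*(3/2537755107409) + 169836*(1/270990) = 1620/2537755107409 + 28306/45165 = 71833696143486454/114617709426127485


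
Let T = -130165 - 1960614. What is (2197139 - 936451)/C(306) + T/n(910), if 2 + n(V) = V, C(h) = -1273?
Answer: -200329809/60836 ≈ -3292.9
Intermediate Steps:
n(V) = -2 + V
T = -2090779
(2197139 - 936451)/C(306) + T/n(910) = (2197139 - 936451)/(-1273) - 2090779/(-2 + 910) = 1260688*(-1/1273) - 2090779/908 = -66352/67 - 2090779*1/908 = -66352/67 - 2090779/908 = -200329809/60836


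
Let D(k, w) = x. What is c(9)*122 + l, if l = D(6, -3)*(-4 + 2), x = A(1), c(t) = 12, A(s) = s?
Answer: 1462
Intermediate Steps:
x = 1
D(k, w) = 1
l = -2 (l = 1*(-4 + 2) = 1*(-2) = -2)
c(9)*122 + l = 12*122 - 2 = 1464 - 2 = 1462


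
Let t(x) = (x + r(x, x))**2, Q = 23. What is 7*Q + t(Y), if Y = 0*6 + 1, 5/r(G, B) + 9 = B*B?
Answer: 10313/64 ≈ 161.14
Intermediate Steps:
r(G, B) = 5/(-9 + B**2) (r(G, B) = 5/(-9 + B*B) = 5/(-9 + B**2))
Y = 1 (Y = 0 + 1 = 1)
t(x) = (x + 5/(-9 + x**2))**2
7*Q + t(Y) = 7*23 + (1 + 5/(-9 + 1**2))**2 = 161 + (1 + 5/(-9 + 1))**2 = 161 + (1 + 5/(-8))**2 = 161 + (1 + 5*(-1/8))**2 = 161 + (1 - 5/8)**2 = 161 + (3/8)**2 = 161 + 9/64 = 10313/64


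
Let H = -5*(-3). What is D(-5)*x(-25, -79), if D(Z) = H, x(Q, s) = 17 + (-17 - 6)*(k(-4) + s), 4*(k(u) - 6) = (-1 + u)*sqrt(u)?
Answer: 25440 + 1725*I/2 ≈ 25440.0 + 862.5*I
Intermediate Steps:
k(u) = 6 + sqrt(u)*(-1 + u)/4 (k(u) = 6 + ((-1 + u)*sqrt(u))/4 = 6 + (sqrt(u)*(-1 + u))/4 = 6 + sqrt(u)*(-1 + u)/4)
H = 15
x(Q, s) = -121 - 23*s + 115*I/2 (x(Q, s) = 17 + (-17 - 6)*((6 - I/2 + (-4)**(3/2)/4) + s) = 17 - 23*((6 - I/2 + (-8*I)/4) + s) = 17 - 23*((6 - I/2 - 2*I) + s) = 17 - 23*((6 - 5*I/2) + s) = 17 - 23*(6 + s - 5*I/2) = 17 + (-138 - 23*s + 115*I/2) = -121 - 23*s + 115*I/2)
D(Z) = 15
D(-5)*x(-25, -79) = 15*(-121 - 23*(-79) + 115*I/2) = 15*(-121 + 1817 + 115*I/2) = 15*(1696 + 115*I/2) = 25440 + 1725*I/2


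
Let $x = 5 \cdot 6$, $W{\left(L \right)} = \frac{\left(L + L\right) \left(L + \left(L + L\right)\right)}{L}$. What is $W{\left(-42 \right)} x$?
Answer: $-7560$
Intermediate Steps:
$W{\left(L \right)} = 6 L$ ($W{\left(L \right)} = \frac{2 L \left(L + 2 L\right)}{L} = \frac{2 L 3 L}{L} = \frac{6 L^{2}}{L} = 6 L$)
$x = 30$
$W{\left(-42 \right)} x = 6 \left(-42\right) 30 = \left(-252\right) 30 = -7560$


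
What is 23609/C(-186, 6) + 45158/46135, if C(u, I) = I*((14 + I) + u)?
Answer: -1044223847/45950460 ≈ -22.725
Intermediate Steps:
C(u, I) = I*(14 + I + u)
23609/C(-186, 6) + 45158/46135 = 23609/((6*(14 + 6 - 186))) + 45158/46135 = 23609/((6*(-166))) + 45158*(1/46135) = 23609/(-996) + 45158/46135 = 23609*(-1/996) + 45158/46135 = -23609/996 + 45158/46135 = -1044223847/45950460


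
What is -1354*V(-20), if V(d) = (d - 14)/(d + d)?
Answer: -11509/10 ≈ -1150.9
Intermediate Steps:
V(d) = (-14 + d)/(2*d) (V(d) = (-14 + d)/((2*d)) = (-14 + d)*(1/(2*d)) = (-14 + d)/(2*d))
-1354*V(-20) = -677*(-14 - 20)/(-20) = -677*(-1)*(-34)/20 = -1354*17/20 = -11509/10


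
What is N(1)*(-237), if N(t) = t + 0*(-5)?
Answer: -237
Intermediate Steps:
N(t) = t (N(t) = t + 0 = t)
N(1)*(-237) = 1*(-237) = -237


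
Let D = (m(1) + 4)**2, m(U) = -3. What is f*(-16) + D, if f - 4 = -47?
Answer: 689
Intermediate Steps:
f = -43 (f = 4 - 47 = -43)
D = 1 (D = (-3 + 4)**2 = 1**2 = 1)
f*(-16) + D = -43*(-16) + 1 = 688 + 1 = 689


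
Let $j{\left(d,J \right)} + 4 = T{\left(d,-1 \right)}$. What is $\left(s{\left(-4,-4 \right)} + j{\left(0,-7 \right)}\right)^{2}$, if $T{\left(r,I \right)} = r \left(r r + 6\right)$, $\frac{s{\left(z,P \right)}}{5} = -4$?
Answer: $576$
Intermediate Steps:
$s{\left(z,P \right)} = -20$ ($s{\left(z,P \right)} = 5 \left(-4\right) = -20$)
$T{\left(r,I \right)} = r \left(6 + r^{2}\right)$ ($T{\left(r,I \right)} = r \left(r^{2} + 6\right) = r \left(6 + r^{2}\right)$)
$j{\left(d,J \right)} = -4 + d \left(6 + d^{2}\right)$
$\left(s{\left(-4,-4 \right)} + j{\left(0,-7 \right)}\right)^{2} = \left(-20 - \left(4 + 0 \left(6 + 0^{2}\right)\right)\right)^{2} = \left(-20 - \left(4 + 0 \left(6 + 0\right)\right)\right)^{2} = \left(-20 + \left(-4 + 0 \cdot 6\right)\right)^{2} = \left(-20 + \left(-4 + 0\right)\right)^{2} = \left(-20 - 4\right)^{2} = \left(-24\right)^{2} = 576$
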